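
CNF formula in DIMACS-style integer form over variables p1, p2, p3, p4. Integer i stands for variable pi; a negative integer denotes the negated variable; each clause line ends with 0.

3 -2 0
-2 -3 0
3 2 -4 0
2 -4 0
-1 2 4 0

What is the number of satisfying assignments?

2

Satisfying assignments:
  p1=0 p2=0 p3=0 p4=0
  p1=0 p2=0 p3=1 p4=0
That's 2 in total.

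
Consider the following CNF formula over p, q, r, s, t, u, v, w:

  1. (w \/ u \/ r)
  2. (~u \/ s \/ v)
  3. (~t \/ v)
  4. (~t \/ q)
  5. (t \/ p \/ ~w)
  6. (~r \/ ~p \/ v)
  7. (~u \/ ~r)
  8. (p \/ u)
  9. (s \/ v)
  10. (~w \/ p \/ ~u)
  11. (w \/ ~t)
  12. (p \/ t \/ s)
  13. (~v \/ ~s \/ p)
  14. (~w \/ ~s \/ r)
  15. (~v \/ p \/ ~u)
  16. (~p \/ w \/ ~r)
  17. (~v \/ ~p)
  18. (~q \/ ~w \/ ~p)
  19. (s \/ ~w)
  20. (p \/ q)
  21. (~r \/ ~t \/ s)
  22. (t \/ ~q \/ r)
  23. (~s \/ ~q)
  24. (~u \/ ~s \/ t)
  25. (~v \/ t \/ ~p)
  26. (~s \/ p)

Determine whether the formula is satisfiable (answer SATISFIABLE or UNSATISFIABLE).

UNSATISFIABLE

p = True:
  propagation gives v=False, t=False, r=False, s=True; an empty clause results — contradiction.
p = False:
  propagation gives u=True, r=False, w=False, t=False; an empty clause results — contradiction.
Every branch closes, so no satisfying assignment exists.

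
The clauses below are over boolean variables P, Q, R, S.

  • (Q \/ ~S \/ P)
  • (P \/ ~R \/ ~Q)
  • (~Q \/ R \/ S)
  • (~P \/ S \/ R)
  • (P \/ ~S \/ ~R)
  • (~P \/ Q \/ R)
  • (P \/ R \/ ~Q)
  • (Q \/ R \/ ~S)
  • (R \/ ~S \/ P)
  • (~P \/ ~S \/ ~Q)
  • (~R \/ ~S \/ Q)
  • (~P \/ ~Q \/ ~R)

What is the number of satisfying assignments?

3

The models are:
  P=F Q=F R=F S=F
  P=F Q=F R=T S=F
  P=T Q=F R=T S=F
Count: 3.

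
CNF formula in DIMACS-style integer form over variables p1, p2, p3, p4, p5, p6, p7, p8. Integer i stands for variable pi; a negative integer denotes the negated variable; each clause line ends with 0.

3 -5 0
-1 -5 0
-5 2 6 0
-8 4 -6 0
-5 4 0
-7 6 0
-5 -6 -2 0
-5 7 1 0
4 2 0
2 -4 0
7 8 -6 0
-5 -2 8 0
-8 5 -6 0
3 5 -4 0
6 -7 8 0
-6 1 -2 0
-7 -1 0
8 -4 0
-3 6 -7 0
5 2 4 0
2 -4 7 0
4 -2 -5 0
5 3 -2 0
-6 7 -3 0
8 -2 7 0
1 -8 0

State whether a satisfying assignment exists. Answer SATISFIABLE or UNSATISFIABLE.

Branch on p1: take p1 = True.
  then p5 is forced to False.
  then p7 is forced to False.
Set p2 = True and propagate.
  then p3 is forced to True.
  then p6 is forced to False.
  then p8 is forced to True.
p4 is now unconstrained; take p4 = True.
Every clause has at least one true literal under this assignment.
So p1 = T, p2 = T, p3 = T, p4 = T, p5 = F, p6 = F, p7 = F, p8 = T is a satisfying assignment.

SATISFIABLE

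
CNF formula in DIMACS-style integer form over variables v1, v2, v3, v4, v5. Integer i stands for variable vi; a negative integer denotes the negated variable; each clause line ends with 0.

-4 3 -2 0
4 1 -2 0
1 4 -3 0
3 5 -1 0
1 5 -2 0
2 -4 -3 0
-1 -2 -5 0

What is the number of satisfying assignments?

11

Split on v1, then v2.
  v1=T, v2=T: remaining (v3,v4,v5) ∈ {(T,F,F); (T,T,F)} — 2.
  v1=T, v2=F: remaining (v3,v4,v5) ∈ {(F,F,T); (F,T,T); (T,F,F); (T,F,T)} — 4.
  v1=F, v2=T: remaining (v3,v4,v5) ∈ {(T,T,T)} — 1.
  v1=F, v2=F: remaining (v3,v4,v5) ∈ {(F,F,F); (F,F,T); (F,T,F); (F,T,T)} — 4.
Total: 2 + 4 + 1 + 4 = 11.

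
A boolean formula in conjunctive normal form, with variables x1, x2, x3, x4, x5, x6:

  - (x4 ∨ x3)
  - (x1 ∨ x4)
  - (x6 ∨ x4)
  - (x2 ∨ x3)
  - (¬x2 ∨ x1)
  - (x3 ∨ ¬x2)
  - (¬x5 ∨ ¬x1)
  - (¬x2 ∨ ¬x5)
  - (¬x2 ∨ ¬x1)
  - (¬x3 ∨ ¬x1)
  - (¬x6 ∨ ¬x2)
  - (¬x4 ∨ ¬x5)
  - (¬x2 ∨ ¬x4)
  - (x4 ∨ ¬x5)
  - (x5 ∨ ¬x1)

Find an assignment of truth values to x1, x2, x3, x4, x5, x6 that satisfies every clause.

x1=False, x2=False, x3=True, x4=True, x5=False, x6=True

Check each clause:
  1. (x3 ∨ x4) — x3 is true.
  2. (x4 ∨ x1) — x4 is true.
  3. (x4 ∨ x6) — x4 is true.
  4. (x3 ∨ x2) — x3 is true.
  5. (x1 ∨ ¬x2) — ¬x2 is true.
  6. (¬x2 ∨ x3) — x3 is true.
  7. (¬x1 ∨ ¬x5) — ¬x5 is true.
  8. (¬x2 ∨ ¬x5) — ¬x5 is true.
  9. (¬x1 ∨ ¬x2) — ¬x2 is true.
  10. (¬x3 ∨ ¬x1) — ¬x1 is true.
  11. (¬x2 ∨ ¬x6) — ¬x2 is true.
  12. (¬x4 ∨ ¬x5) — ¬x5 is true.
  13. (¬x2 ∨ ¬x4) — ¬x2 is true.
  14. (¬x5 ∨ x4) — ¬x5 is true.
  15. (x5 ∨ ¬x1) — ¬x1 is true.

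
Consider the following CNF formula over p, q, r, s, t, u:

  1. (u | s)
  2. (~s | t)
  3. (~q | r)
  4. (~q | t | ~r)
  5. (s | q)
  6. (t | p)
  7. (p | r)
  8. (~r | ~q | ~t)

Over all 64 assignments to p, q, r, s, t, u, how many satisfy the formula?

6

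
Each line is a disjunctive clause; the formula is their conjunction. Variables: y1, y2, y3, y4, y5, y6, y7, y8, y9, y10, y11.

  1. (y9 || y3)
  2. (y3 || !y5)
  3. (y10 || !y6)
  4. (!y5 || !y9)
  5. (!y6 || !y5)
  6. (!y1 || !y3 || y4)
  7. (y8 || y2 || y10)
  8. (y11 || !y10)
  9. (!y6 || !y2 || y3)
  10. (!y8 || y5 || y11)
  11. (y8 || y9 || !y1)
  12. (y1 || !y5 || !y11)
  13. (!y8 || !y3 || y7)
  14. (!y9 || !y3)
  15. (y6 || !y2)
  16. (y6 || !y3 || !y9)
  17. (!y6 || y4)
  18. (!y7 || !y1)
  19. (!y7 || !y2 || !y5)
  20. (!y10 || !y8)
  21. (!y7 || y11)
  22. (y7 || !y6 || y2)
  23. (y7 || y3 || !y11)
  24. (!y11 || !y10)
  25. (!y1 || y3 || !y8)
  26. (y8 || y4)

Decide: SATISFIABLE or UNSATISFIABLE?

Pure literal: y4 appears only positively; assign y4 = True.
Branch on y1: take y1 = False.
Set y2 = False and propagate.
Try y3 = False.
  then y9 is forced to True.
  then y5 is forced to False.
For the remaining variables, y6 = False, y7 = True, y8 = True, y10 = False, y11 = True works.
So y1 = 0, y2 = 0, y3 = 0, y4 = 1, y5 = 0, y6 = 0, y7 = 1, y8 = 1, y9 = 1, y10 = 0, y11 = 1 is a satisfying assignment.

SATISFIABLE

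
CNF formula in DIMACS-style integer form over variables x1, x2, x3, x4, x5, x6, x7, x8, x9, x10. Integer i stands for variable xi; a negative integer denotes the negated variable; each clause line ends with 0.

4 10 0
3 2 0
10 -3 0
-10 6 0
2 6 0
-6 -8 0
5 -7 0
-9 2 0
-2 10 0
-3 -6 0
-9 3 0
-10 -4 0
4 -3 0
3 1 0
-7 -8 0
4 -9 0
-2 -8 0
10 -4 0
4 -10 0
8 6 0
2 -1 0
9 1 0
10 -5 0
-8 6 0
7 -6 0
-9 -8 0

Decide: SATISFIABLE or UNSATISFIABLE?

x10 = True:
  propagation gives x6=True, x8=False, x3=False, x2=True; an empty clause results — contradiction.
x10 = False:
  propagation gives x4=True; an empty clause results — contradiction.
Every branch closes, so no satisfying assignment exists.

UNSATISFIABLE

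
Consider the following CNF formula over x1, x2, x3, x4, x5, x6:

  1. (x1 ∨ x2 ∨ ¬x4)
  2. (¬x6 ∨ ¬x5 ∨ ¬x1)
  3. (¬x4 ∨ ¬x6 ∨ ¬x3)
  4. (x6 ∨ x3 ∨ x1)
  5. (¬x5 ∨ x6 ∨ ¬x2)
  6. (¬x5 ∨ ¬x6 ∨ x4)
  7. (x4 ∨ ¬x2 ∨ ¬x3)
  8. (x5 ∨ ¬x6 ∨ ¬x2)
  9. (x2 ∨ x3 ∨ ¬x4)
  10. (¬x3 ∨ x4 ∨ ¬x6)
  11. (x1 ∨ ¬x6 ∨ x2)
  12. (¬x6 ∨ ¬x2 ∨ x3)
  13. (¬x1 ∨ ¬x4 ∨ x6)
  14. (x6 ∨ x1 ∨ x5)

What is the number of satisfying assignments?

Case analysis on x6 and x2:
  x6=1, x2=1: a clause becomes empty — 0.
  x6=1, x2=0: remaining (x1,x3,x4,x5) ∈ {(1,0,0,0)} — 1.
  x6=0, x2=1: remaining (x1,x3,x4,x5) ∈ {(1,0,0,0)} — 1.
  x6=0, x2=0: 5 of the 16 assignments to (x1,x3,x4,x5) work.
Total: 0 + 1 + 1 + 5 = 7.

7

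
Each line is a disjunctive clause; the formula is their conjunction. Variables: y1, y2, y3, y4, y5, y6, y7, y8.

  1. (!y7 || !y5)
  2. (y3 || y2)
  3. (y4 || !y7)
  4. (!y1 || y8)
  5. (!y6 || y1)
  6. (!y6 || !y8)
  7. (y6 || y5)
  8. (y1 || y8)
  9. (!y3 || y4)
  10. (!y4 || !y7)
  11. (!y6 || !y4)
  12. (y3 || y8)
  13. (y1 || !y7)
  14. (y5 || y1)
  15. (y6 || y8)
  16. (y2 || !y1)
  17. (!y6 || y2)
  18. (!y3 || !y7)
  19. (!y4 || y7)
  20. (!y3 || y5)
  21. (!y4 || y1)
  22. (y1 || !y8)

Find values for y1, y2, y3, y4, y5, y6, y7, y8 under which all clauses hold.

y1=T  y2=T  y3=F  y4=F  y5=T  y6=F  y7=F  y8=T

y2 occurs only positively in the remaining clauses — set y2 = True.
Branch on y1: take y1 = True.
  then y8 is forced to True.
  then y6 is forced to False.
  then y5 is forced to True.
  then y7 is forced to False.
  then y4 is forced to False.
  then y3 is forced to False.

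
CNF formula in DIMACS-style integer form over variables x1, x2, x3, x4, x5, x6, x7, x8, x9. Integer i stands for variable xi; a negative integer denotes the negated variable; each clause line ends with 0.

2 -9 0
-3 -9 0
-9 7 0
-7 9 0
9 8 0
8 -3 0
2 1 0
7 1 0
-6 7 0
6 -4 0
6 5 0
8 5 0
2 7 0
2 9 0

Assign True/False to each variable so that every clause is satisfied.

x1 = True, x2 = True, x3 = False, x4 = True, x5 = False, x6 = True, x7 = True, x8 = True, x9 = True

Pure literal: x1 appears only positively; assign x1 = True.
Pure literal: x2 appears only positively; assign x2 = True.
Try x3 = False.
The remaining clauses are satisfied by x4 = True, x5 = False, x6 = True, x7 = True, x8 = True, x9 = True.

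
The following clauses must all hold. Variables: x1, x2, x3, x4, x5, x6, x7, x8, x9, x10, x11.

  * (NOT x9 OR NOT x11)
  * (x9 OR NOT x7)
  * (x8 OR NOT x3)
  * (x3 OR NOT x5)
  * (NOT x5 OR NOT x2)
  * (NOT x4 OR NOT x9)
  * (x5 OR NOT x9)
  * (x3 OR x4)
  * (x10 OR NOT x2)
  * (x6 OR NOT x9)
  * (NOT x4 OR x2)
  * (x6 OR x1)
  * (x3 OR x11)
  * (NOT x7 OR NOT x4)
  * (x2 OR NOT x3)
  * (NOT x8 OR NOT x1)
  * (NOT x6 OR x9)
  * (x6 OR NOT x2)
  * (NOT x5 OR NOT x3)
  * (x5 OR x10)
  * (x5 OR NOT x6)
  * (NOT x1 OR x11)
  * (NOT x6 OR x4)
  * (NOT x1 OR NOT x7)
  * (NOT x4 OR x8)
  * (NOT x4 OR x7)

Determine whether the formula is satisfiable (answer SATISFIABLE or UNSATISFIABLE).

x4 = True:
  propagation gives x9=False, x7=False; an empty clause results — contradiction.
x4 = False:
  propagation gives x3=True, x8=True, x2=True, x5=False; an empty clause results — contradiction.
Every branch closes, so no satisfying assignment exists.

UNSATISFIABLE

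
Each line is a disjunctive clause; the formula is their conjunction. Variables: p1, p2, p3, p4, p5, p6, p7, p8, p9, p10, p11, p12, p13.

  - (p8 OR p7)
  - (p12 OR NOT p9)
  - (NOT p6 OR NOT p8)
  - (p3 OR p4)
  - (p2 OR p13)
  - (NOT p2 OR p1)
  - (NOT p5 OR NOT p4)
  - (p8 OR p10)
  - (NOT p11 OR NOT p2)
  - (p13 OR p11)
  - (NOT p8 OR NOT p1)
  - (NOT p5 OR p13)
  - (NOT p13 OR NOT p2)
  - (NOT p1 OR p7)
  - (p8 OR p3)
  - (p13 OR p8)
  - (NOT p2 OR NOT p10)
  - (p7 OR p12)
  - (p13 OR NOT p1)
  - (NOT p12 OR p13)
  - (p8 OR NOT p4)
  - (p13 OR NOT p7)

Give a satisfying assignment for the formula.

Pure literal: p3 appears only positively; assign p3 = True.
Pure literal: p5 appears only negated; assign p5 = False.
Try p1 = False.
  then p2 is forced to False.
  then p13 is forced to True.
The remaining clauses are satisfied by p4 = False, p6 = True, p7 = True, p8 = False, p9 = False, p10 = True, p11 = False, p12 = True.
Every clause has at least one true literal under this assignment.

p1 = False  p2 = False  p3 = True  p4 = False  p5 = False  p6 = True  p7 = True  p8 = False  p9 = False  p10 = True  p11 = False  p12 = True  p13 = True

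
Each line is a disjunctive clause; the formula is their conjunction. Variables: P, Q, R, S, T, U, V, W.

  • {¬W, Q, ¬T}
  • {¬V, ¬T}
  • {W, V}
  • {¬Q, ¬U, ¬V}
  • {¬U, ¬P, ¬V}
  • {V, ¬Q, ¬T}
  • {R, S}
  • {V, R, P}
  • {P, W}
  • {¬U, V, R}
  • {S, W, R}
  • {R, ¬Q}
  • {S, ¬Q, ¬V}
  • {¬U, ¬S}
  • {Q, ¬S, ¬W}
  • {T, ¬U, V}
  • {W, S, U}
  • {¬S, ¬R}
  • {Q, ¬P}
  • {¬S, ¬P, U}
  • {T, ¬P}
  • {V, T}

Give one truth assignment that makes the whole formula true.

Set P = False and propagate.
  then W is forced to True.
Set Q = False and propagate.
  then T is forced to False.
  then S is forced to False.
  then R is forced to True.
  then V is forced to True.
U is now unconstrained; take U = False.
Every clause has at least one true literal under this assignment.
Check each clause:
  1. {¬T, Q, ¬W} — ¬T is true.
  2. {¬V, ¬T} — ¬T is true.
  3. {V, W} — W is true.
  4. {¬V, ¬Q, ¬U} — ¬U is true.
  5. {¬P, ¬V, ¬U} — ¬U is true.
  6. {¬Q, V, ¬T} — ¬T is true.
  7. {R, S} — R is true.
  8. {P, V, R} — R is true.
  9. {P, W} — W is true.
  10. {V, ¬U, R} — ¬U is true.
  11. {W, S, R} — W is true.
  12. {R, ¬Q} — R is true.
  13. {S, ¬Q, ¬V} — ¬Q is true.
  14. {¬S, ¬U} — ¬U is true.
  15. {¬S, Q, ¬W} — ¬S is true.
  16. {T, V, ¬U} — ¬U is true.
  17. {W, S, U} — W is true.
  18. {¬R, ¬S} — ¬S is true.
  19. {Q, ¬P} — ¬P is true.
  20. {¬S, U, ¬P} — ¬S is true.
  21. {T, ¬P} — ¬P is true.
  22. {T, V} — V is true.

P=F, Q=F, R=T, S=F, T=F, U=F, V=T, W=T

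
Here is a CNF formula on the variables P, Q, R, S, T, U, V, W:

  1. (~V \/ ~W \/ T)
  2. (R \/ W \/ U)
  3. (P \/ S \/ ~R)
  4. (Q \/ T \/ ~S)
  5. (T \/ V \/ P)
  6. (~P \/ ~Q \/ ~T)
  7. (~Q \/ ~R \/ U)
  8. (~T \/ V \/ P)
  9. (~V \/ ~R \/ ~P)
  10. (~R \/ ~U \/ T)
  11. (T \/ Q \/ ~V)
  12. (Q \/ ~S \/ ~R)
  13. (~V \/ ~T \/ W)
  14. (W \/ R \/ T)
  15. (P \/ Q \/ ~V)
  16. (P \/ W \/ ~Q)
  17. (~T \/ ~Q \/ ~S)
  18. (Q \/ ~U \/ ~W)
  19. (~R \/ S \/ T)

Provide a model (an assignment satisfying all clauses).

Try P = True.
Branch on Q: take Q = False.
For the remaining variables, R = False, S = True, T = True, U = False, V = False, W = True works.
Check each clause:
  1. (~W \/ T \/ ~V) — ~V is true.
  2. (W \/ R \/ U) — W is true.
  3. (~R \/ S \/ P) — P is true.
  4. (T \/ ~S \/ Q) — T is true.
  5. (T \/ V \/ P) — P is true.
  6. (~P \/ ~T \/ ~Q) — ~Q is true.
  7. (~R \/ ~Q \/ U) — ~R is true.
  8. (V \/ ~T \/ P) — P is true.
  9. (~R \/ ~P \/ ~V) — ~V is true.
  10. (~U \/ ~R \/ T) — ~R is true.
  11. (Q \/ T \/ ~V) — ~V is true.
  12. (~S \/ Q \/ ~R) — ~R is true.
  13. (W \/ ~V \/ ~T) — W is true.
  14. (T \/ W \/ R) — W is true.
  15. (P \/ Q \/ ~V) — P is true.
  16. (~Q \/ P \/ W) — W is true.
  17. (~T \/ ~S \/ ~Q) — ~Q is true.
  18. (~U \/ Q \/ ~W) — ~U is true.
  19. (~R \/ S \/ T) — ~R is true.

P=True  Q=False  R=False  S=True  T=True  U=False  V=False  W=True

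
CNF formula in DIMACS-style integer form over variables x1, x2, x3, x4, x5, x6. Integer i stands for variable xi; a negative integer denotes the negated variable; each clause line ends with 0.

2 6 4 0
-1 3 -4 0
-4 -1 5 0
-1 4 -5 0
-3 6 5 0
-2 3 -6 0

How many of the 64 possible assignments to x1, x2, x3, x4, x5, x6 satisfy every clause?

29

Split on x4, then x1.
  x4=1, x1=1: remaining (x2,x3,x5,x6) ∈ {(0,1,1,0); (0,1,1,1); (1,1,1,0); (1,1,1,1)} — 4.
  x4=1, x1=0: 12 of the 16 assignments to (x2,x3,x5,x6) work.
  x4=0, x1=1: remaining (x2,x3,x5,x6) ∈ {(0,0,0,1); (0,1,0,1); (1,0,0,0); (1,1,0,1)} — 4.
  x4=0, x1=0: 9 of the 16 assignments to (x2,x3,x5,x6) work.
Total: 4 + 12 + 4 + 9 = 29.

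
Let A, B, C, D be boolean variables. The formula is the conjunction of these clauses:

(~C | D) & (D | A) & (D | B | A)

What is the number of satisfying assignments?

10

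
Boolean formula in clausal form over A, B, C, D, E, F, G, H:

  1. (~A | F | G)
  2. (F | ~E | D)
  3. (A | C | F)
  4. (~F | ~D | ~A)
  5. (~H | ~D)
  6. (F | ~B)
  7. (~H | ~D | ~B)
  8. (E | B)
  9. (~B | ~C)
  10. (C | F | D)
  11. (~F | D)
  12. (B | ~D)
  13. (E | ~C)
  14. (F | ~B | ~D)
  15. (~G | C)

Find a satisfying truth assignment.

A = False  B = True  C = False  D = True  E = False  F = True  G = False  H = False

Pure literal: H appears only negated; assign H = False.
Try A = False.
Branch on B: take B = True.
  then F is forced to True.
  then C is forced to False.
  then D is forced to True.
  then G is forced to False.
E is now unconstrained; take E = False.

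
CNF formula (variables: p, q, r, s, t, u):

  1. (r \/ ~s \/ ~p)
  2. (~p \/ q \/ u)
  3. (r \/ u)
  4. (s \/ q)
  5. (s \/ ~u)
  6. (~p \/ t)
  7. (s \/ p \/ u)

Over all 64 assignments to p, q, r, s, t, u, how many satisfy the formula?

Split on p, then s.
  p=T, s=T: remaining (q,r,t,u) ∈ {(F,T,T,T); (T,T,T,F); (T,T,T,T)} — 3.
  p=T, s=F: remaining (q,r,t,u) ∈ {(T,T,T,F)} — 1.
  p=F, s=T: q, t free; 3 ways for (r,u) × 2^2 = 12.
  p=F, s=F: a clause becomes empty — 0.
Total: 3 + 1 + 12 + 0 = 16.

16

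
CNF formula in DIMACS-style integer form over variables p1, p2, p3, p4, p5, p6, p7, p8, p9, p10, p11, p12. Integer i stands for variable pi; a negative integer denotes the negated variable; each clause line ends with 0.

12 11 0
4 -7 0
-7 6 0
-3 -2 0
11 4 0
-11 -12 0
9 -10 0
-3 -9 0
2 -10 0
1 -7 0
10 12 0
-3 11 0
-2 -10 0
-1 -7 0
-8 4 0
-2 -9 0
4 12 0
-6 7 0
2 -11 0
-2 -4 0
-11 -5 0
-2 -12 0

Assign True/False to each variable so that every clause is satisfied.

p1=1, p2=0, p3=0, p4=1, p5=0, p6=0, p7=0, p8=1, p9=0, p10=0, p11=0, p12=1

Check each clause:
  1. (p12 || p11) — p12 is true.
  2. (!p7 || p4) — !p7 is true.
  3. (!p7 || p6) — !p7 is true.
  4. (!p2 || !p3) — !p3 is true.
  5. (p4 || p11) — p4 is true.
  6. (!p11 || !p12) — !p11 is true.
  7. (p9 || !p10) — !p10 is true.
  8. (!p3 || !p9) — !p3 is true.
  9. (p2 || !p10) — !p10 is true.
  10. (!p7 || p1) — p1 is true.
  11. (p12 || p10) — p12 is true.
  12. (!p3 || p11) — !p3 is true.
  13. (!p10 || !p2) — !p10 is true.
  14. (!p1 || !p7) — !p7 is true.
  15. (!p8 || p4) — p4 is true.
  16. (!p9 || !p2) — !p2 is true.
  17. (p12 || p4) — p12 is true.
  18. (p7 || !p6) — !p6 is true.
  19. (!p11 || p2) — !p11 is true.
  20. (!p2 || !p4) — !p2 is true.
  21. (!p11 || !p5) — !p5 is true.
  22. (!p12 || !p2) — !p2 is true.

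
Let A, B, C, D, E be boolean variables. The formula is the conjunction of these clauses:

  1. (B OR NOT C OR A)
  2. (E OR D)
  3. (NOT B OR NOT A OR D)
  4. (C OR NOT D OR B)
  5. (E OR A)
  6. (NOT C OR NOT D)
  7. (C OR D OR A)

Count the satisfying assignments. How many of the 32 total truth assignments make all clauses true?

Satisfying assignments:
  A=F B=T C=F D=T E=T
  A=F B=T C=T D=F E=T
  A=T B=F C=F D=F E=T
  A=T B=F C=T D=F E=T
  A=T B=T C=F D=T E=F
  A=T B=T C=F D=T E=T
That's 6 in total.

6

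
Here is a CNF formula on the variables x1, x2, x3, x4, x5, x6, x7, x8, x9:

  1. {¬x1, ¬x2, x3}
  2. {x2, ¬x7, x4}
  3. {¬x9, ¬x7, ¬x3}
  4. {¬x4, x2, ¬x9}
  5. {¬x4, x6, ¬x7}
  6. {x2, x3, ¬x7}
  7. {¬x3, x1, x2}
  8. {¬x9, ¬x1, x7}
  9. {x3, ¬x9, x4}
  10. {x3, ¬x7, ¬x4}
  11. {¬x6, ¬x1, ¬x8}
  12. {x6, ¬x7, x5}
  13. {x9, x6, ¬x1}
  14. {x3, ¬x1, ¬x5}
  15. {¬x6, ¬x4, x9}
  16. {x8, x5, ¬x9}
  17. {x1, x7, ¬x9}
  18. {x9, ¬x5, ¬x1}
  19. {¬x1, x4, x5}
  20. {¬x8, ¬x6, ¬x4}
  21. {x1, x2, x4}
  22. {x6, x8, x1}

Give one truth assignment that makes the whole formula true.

Branch on x1: take x1 = False.
Branch on x2: take x2 = True.
Try x3 = False.
For the remaining variables, x4 = False, x5 = True, x6 = True, x7 = True, x8 = True, x9 = False works.

x1 = False, x2 = True, x3 = False, x4 = False, x5 = True, x6 = True, x7 = True, x8 = True, x9 = False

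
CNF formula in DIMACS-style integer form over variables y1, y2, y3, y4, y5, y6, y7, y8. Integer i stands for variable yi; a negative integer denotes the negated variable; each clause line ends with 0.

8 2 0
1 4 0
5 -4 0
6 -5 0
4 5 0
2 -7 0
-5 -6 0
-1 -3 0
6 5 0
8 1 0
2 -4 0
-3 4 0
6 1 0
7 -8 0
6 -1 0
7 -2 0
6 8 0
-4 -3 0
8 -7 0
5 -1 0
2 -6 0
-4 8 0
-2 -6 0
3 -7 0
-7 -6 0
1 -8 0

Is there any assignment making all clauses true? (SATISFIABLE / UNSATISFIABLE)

y6 = True:
  propagation gives y5=False, y4=False; an empty clause results — contradiction.
y6 = False:
  propagation gives y5=False; an empty clause results — contradiction.
Every branch closes, so no satisfying assignment exists.

UNSATISFIABLE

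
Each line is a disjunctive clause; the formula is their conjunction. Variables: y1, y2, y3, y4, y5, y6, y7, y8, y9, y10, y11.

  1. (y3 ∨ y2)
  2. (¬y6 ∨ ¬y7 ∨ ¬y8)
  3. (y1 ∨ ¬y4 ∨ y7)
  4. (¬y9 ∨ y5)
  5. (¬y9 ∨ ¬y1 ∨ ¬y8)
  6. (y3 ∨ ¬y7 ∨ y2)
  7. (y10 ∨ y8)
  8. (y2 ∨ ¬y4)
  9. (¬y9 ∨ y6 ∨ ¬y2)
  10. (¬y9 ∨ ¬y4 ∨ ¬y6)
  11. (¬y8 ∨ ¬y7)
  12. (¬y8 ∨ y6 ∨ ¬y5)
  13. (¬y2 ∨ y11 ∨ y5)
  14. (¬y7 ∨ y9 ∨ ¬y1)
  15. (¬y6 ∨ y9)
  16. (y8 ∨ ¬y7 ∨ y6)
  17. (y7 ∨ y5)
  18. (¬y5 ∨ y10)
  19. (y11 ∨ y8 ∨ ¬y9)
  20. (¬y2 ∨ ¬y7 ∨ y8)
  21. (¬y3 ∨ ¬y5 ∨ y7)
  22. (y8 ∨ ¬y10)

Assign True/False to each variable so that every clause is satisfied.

y1 = False, y2 = True, y3 = False, y4 = False, y5 = True, y6 = True, y7 = False, y8 = True, y9 = True, y10 = True, y11 = True

Check each clause:
  1. (y3 ∨ y2) — y2 is true.
  2. (¬y8 ∨ ¬y6 ∨ ¬y7) — ¬y7 is true.
  3. (¬y4 ∨ y7 ∨ y1) — ¬y4 is true.
  4. (¬y9 ∨ y5) — y5 is true.
  5. (¬y9 ∨ ¬y1 ∨ ¬y8) — ¬y1 is true.
  6. (y2 ∨ y3 ∨ ¬y7) — ¬y7 is true.
  7. (y10 ∨ y8) — y8 is true.
  8. (y2 ∨ ¬y4) — y2 is true.
  9. (¬y2 ∨ y6 ∨ ¬y9) — y6 is true.
  10. (¬y6 ∨ ¬y4 ∨ ¬y9) — ¬y4 is true.
  11. (¬y8 ∨ ¬y7) — ¬y7 is true.
  12. (¬y5 ∨ y6 ∨ ¬y8) — y6 is true.
  13. (y5 ∨ y11 ∨ ¬y2) — y11 is true.
  14. (y9 ∨ ¬y1 ∨ ¬y7) — ¬y7 is true.
  15. (¬y6 ∨ y9) — y9 is true.
  16. (y8 ∨ ¬y7 ∨ y6) — y8 is true.
  17. (y5 ∨ y7) — y5 is true.
  18. (y10 ∨ ¬y5) — y10 is true.
  19. (y11 ∨ y8 ∨ ¬y9) — y8 is true.
  20. (¬y2 ∨ y8 ∨ ¬y7) — y8 is true.
  21. (¬y3 ∨ ¬y5 ∨ y7) — ¬y3 is true.
  22. (¬y10 ∨ y8) — y8 is true.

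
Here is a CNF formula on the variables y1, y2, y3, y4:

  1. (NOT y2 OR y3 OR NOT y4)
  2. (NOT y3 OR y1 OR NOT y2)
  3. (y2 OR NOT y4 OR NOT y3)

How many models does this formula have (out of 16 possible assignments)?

10

Case analysis on y2 and y3:
  y2=1, y3=1: remaining (y1,y4) ∈ {(1,0); (1,1)} — 2.
  y2=1, y3=0: remaining (y1,y4) ∈ {(0,0); (1,0)} — 2.
  y2=0, y3=1: remaining (y1,y4) ∈ {(0,0); (1,0)} — 2.
  y2=0, y3=0: remaining (y1,y4) ∈ {(0,0); (0,1); (1,0); (1,1)} — 4.
Total: 2 + 2 + 2 + 4 = 10.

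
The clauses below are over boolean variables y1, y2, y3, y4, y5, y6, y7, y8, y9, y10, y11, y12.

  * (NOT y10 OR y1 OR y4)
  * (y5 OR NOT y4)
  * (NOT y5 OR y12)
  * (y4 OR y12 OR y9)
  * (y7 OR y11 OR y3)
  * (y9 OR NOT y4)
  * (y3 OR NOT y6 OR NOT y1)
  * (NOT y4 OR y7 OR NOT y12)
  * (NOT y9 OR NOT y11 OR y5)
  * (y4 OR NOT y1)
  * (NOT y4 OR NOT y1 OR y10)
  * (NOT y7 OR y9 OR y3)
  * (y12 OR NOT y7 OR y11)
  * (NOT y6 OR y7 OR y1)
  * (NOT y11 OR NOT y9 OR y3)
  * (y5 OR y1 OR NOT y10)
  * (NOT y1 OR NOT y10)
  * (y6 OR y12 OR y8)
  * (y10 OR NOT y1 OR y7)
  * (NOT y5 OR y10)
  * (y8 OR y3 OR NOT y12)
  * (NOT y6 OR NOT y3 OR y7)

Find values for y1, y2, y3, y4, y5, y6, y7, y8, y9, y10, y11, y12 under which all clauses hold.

y1=False, y2=True, y3=False, y4=False, y5=False, y6=False, y7=False, y8=True, y9=False, y10=False, y11=True, y12=True

Pure literal: y8 appears only positively; assign y8 = True.
Try y1 = False.
Branch on y3: take y3 = False.
Set y4 = False and propagate.
  then y10 is forced to False.
  then y5 is forced to False.
The remaining clauses are satisfied by y2 = True, y6 = False, y7 = False, y9 = False, y11 = True, y12 = True.
Every clause has at least one true literal under this assignment.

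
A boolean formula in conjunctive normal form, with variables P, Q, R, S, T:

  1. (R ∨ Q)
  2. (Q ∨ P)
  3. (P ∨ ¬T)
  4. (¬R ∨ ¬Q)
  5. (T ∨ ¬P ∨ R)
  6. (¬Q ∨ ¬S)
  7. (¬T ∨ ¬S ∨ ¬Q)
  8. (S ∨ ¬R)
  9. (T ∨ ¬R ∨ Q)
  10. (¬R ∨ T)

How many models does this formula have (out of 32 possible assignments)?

3

The models are:
  P=0 Q=1 R=0 S=0 T=0
  P=1 Q=0 R=1 S=1 T=1
  P=1 Q=1 R=0 S=0 T=1
Count: 3.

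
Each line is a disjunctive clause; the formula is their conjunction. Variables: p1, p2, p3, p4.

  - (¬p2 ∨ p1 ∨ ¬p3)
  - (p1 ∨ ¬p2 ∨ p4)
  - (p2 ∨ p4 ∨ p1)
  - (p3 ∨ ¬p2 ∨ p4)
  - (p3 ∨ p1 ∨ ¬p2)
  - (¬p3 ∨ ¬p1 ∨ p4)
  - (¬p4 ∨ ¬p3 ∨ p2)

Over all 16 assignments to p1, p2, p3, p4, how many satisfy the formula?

5

Satisfying assignments:
  p1=F p2=F p3=F p4=T
  p1=T p2=F p3=F p4=F
  p1=T p2=F p3=F p4=T
  p1=T p2=T p3=F p4=T
  p1=T p2=T p3=T p4=T
Count: 5.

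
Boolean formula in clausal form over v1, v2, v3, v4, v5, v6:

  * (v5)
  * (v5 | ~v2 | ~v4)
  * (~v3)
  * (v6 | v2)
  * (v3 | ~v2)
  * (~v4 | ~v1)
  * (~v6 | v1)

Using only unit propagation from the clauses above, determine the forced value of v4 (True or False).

(v5) is a unit clause: v5 = True.
Unit clause (~v3) sets v3 = False.
From (~v2 | v3) and v3 = False: v2 = False.
In (v2 | v6), v2 is now false; v6 must hold, so v6 = True.
In (~v6 | v1), ~v6 is now false; v1 must hold, so v1 = True.
(~v1 | ~v4) with v1 = True leaves only ~v4, so v4 = False.

False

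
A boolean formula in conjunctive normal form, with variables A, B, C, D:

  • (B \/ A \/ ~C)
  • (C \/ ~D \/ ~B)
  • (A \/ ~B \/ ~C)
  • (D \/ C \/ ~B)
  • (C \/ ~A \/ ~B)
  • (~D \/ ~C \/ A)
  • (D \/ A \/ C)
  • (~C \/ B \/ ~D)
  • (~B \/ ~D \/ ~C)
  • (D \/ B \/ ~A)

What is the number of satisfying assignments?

3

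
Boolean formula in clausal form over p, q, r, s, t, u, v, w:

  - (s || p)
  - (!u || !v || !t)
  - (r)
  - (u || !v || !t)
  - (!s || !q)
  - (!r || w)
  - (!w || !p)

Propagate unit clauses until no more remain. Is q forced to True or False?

False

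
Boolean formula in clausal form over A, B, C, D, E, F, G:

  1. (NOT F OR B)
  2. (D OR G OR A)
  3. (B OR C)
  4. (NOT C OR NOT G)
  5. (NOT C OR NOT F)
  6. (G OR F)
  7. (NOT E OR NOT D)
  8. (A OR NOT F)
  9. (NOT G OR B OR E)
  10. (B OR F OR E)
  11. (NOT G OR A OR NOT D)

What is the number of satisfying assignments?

11

Case analysis on F and G:
  F=1, G=1: remaining (A,B,C,D,E) ∈ {(1,1,0,0,0); (1,1,0,0,1); (1,1,0,1,0)} — 3.
  F=1, G=0: remaining (A,B,C,D,E) ∈ {(1,1,0,0,0); (1,1,0,0,1); (1,1,0,1,0)} — 3.
  F=0, G=1: 5 of the 32 assignments to (A,B,C,D,E) work.
  F=0, G=0: a clause becomes empty — 0.
Total: 3 + 3 + 5 + 0 = 11.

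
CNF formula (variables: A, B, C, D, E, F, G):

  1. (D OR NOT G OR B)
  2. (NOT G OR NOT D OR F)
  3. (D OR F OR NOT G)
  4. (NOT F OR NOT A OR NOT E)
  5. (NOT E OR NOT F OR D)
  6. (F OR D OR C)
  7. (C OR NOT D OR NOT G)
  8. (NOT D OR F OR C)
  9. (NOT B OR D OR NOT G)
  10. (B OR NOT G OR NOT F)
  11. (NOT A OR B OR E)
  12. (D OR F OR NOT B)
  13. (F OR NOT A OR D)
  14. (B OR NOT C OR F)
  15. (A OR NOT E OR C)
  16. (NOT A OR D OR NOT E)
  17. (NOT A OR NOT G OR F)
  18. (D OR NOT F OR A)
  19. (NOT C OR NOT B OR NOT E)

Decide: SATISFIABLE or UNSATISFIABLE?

SATISFIABLE

Pure literal: G appears only negated; assign G = False.
Branch on A: take A = False.
Branch on B: take B = True.
Set C = True and propagate.
  then E is forced to False.
For the remaining variables, D = True, F = False works.
Every clause has at least one true literal under this assignment.
So A = False  B = True  C = True  D = True  E = False  F = False  G = False is a satisfying assignment.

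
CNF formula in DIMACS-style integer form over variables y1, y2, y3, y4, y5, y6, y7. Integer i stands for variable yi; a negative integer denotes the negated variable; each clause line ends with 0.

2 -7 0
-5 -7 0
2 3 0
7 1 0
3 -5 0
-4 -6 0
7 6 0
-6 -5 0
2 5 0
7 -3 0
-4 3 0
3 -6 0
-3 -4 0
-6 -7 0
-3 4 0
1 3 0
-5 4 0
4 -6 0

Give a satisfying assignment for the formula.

y1 = True, y2 = True, y3 = False, y4 = False, y5 = False, y6 = False, y7 = True

Check each clause:
  1. (y2 || !y7) — y2 is true.
  2. (!y5 || !y7) — !y5 is true.
  3. (y2 || y3) — y2 is true.
  4. (y1 || y7) — y1 is true.
  5. (!y5 || y3) — !y5 is true.
  6. (!y4 || !y6) — !y6 is true.
  7. (y7 || y6) — y7 is true.
  8. (!y6 || !y5) — !y6 is true.
  9. (y2 || y5) — y2 is true.
  10. (y7 || !y3) — !y3 is true.
  11. (y3 || !y4) — !y4 is true.
  12. (!y6 || y3) — !y6 is true.
  13. (!y4 || !y3) — !y4 is true.
  14. (!y7 || !y6) — !y6 is true.
  15. (!y3 || y4) — !y3 is true.
  16. (y1 || y3) — y1 is true.
  17. (y4 || !y5) — !y5 is true.
  18. (y4 || !y6) — !y6 is true.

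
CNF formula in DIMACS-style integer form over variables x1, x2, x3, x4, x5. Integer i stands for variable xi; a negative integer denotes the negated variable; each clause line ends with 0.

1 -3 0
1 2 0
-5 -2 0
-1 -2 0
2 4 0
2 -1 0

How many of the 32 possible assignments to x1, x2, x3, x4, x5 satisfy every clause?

2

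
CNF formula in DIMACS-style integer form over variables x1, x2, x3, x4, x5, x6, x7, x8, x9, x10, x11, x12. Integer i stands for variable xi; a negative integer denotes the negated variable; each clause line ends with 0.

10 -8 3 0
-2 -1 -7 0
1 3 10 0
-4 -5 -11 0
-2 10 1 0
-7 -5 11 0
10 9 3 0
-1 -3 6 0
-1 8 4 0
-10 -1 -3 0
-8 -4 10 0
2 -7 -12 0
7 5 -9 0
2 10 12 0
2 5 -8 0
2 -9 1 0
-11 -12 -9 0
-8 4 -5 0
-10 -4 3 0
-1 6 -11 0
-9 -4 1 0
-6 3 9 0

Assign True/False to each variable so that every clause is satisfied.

x1=T, x2=F, x3=T, x4=T, x5=T, x6=T, x7=F, x8=F, x9=T, x10=F, x11=F, x12=T

Try x1 = True.
Branch on x2: take x2 = False.
The remaining clauses are satisfied by x3 = True, x4 = True, x5 = True, x6 = True, x7 = False, x8 = False, x9 = True, x10 = False, x11 = False, x12 = True.
Every clause has at least one true literal under this assignment.
Check each clause:
  1. (NOT x8 OR x3 OR x10) — NOT x8 is true.
  2. (NOT x1 OR NOT x2 OR NOT x7) — NOT x7 is true.
  3. (x3 OR x1 OR x10) — x1 is true.
  4. (NOT x5 OR NOT x11 OR NOT x4) — NOT x11 is true.
  5. (NOT x2 OR x1 OR x10) — x1 is true.
  6. (NOT x5 OR x11 OR NOT x7) — NOT x7 is true.
  7. (x3 OR x9 OR x10) — x9 is true.
  8. (NOT x1 OR NOT x3 OR x6) — x6 is true.
  9. (x8 OR NOT x1 OR x4) — x4 is true.
  10. (NOT x3 OR NOT x1 OR NOT x10) — NOT x10 is true.
  11. (x10 OR NOT x4 OR NOT x8) — NOT x8 is true.
  12. (NOT x12 OR x2 OR NOT x7) — NOT x7 is true.
  13. (x7 OR x5 OR NOT x9) — x5 is true.
  14. (x2 OR x10 OR x12) — x12 is true.
  15. (NOT x8 OR x5 OR x2) — NOT x8 is true.
  16. (NOT x9 OR x1 OR x2) — x1 is true.
  17. (NOT x9 OR NOT x12 OR NOT x11) — NOT x11 is true.
  18. (NOT x8 OR NOT x5 OR x4) — NOT x8 is true.
  19. (x3 OR NOT x10 OR NOT x4) — x3 is true.
  20. (x6 OR NOT x11 OR NOT x1) — NOT x11 is true.
  21. (x1 OR NOT x4 OR NOT x9) — x1 is true.
  22. (NOT x6 OR x9 OR x3) — x9 is true.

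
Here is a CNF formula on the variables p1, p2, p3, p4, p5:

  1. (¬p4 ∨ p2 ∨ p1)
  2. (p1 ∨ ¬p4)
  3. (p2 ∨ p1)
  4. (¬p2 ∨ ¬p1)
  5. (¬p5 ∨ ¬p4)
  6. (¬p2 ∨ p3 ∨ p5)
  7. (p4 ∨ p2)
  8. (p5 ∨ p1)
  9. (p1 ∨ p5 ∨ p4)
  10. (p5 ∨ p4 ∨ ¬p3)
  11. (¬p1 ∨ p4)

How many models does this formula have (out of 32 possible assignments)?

4

Satisfying assignments:
  p1=F p2=T p3=F p4=F p5=T
  p1=F p2=T p3=T p4=F p5=T
  p1=T p2=F p3=F p4=T p5=F
  p1=T p2=F p3=T p4=T p5=F
Count: 4.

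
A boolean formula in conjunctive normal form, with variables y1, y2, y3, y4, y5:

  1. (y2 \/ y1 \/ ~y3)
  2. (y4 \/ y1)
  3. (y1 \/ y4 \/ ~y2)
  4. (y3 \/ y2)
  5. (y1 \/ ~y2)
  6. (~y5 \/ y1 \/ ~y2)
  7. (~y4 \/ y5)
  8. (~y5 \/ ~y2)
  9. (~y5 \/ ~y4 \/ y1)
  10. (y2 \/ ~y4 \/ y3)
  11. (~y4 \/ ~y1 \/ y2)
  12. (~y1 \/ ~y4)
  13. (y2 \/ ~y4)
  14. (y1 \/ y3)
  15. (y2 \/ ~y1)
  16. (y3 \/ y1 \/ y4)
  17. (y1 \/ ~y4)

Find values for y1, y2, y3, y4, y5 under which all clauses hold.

Branch on y1: take y1 = True.
  then y4 is forced to False.
  then y2 is forced to True.
  then y5 is forced to False.
y3 is now unconstrained; take y3 = False.
Every clause has at least one true literal under this assignment.

y1 = True, y2 = True, y3 = False, y4 = False, y5 = False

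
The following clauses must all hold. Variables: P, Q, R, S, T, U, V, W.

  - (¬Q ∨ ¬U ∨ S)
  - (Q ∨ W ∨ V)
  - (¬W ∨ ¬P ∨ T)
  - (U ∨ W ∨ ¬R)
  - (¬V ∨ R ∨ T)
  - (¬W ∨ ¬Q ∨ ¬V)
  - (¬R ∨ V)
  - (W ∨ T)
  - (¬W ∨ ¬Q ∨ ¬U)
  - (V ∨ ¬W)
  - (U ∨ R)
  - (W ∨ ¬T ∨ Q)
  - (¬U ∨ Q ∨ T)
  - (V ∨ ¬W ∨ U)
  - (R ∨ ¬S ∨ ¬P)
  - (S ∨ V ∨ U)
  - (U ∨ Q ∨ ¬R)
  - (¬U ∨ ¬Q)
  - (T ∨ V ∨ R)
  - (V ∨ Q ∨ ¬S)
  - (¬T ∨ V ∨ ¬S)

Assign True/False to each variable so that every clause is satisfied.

P occurs only negated in the remaining clauses — set P = False.
Try Q = False.
Set R = True and propagate.
  then V is forced to True.
  then U is forced to True.
  then T is forced to True.
  then W is forced to True.
S is now unconstrained; take S = False.
Every clause has at least one true literal under this assignment.

P = F, Q = F, R = T, S = F, T = T, U = T, V = T, W = T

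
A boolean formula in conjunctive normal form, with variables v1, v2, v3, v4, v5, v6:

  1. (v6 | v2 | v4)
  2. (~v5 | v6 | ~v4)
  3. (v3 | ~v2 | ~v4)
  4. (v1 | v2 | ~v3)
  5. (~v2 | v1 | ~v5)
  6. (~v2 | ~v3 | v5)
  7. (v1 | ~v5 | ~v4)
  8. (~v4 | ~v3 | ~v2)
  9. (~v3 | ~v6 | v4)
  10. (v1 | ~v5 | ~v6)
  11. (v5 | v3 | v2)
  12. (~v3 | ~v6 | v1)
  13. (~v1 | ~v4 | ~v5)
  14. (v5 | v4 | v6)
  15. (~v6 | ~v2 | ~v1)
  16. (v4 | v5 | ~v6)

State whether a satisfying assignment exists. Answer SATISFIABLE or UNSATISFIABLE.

Set v1 = True and propagate.
Branch on v2: take v2 = False.
The remaining clauses are satisfied by v3 = True, v4 = True, v5 = False, v6 = False.
So v1 = T, v2 = F, v3 = T, v4 = T, v5 = F, v6 = F is a satisfying assignment.

SATISFIABLE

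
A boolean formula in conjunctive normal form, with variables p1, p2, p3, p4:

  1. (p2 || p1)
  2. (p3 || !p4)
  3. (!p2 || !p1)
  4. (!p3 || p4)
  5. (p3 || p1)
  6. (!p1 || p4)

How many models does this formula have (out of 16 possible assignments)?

The models are:
  p1=0 p2=1 p3=1 p4=1
  p1=1 p2=0 p3=1 p4=1
Count: 2.

2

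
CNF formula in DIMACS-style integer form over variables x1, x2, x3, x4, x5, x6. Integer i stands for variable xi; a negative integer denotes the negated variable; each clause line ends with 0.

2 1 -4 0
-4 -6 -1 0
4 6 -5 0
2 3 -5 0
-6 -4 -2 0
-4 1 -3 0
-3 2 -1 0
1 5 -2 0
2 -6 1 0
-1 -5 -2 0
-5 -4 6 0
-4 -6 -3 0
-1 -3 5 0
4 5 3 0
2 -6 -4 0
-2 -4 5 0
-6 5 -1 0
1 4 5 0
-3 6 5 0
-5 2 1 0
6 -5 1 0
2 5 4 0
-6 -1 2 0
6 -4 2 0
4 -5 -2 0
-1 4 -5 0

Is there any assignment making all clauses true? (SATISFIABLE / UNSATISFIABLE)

UNSATISFIABLE

x5 = True:
  x2 = True:
    propagation gives x1=False, x6=True, x4=False; an empty clause results — contradiction.
  x2 = False:
    propagation gives x3=True, x1=False; an empty clause results — contradiction.
x5 = False:
  x4 = True:
    propagation gives x2=False, x1=True, x6=False; an empty clause results — contradiction.
  x4 = False:
    propagation gives x3=True, x1=False; an empty clause results — contradiction.
Every branch closes, so no satisfying assignment exists.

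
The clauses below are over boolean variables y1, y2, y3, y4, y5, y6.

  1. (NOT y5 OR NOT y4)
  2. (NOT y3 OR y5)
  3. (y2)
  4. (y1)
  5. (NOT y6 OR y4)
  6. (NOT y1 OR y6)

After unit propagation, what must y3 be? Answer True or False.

False

(y2) stands alone — y2 = True.
(y1) stands alone — y1 = True.
From (y6 OR NOT y1) and y1 = True: y6 = True.
In (y4 OR NOT y6), NOT y6 is now false; y4 must hold, so y4 = True.
(NOT y4 OR NOT y5): since y4 = True, the clause reduces to (NOT y5). y5 = False.
(y5 OR NOT y3) with y5 = False leaves only NOT y3, so y3 = False.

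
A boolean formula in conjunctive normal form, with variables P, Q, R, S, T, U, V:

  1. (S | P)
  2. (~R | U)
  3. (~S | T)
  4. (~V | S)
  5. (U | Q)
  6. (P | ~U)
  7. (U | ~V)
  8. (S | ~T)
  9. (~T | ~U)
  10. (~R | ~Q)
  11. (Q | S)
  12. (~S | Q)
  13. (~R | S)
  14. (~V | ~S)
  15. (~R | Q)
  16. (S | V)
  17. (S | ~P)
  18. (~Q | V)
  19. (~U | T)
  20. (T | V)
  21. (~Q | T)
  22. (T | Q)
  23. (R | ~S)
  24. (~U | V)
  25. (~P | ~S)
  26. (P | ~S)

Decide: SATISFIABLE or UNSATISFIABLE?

UNSATISFIABLE

S = True:
  propagation gives T=True, U=False, R=False; an empty clause results — contradiction.
S = False:
  propagation gives P=True; an empty clause results — contradiction.
Every branch closes, so no satisfying assignment exists.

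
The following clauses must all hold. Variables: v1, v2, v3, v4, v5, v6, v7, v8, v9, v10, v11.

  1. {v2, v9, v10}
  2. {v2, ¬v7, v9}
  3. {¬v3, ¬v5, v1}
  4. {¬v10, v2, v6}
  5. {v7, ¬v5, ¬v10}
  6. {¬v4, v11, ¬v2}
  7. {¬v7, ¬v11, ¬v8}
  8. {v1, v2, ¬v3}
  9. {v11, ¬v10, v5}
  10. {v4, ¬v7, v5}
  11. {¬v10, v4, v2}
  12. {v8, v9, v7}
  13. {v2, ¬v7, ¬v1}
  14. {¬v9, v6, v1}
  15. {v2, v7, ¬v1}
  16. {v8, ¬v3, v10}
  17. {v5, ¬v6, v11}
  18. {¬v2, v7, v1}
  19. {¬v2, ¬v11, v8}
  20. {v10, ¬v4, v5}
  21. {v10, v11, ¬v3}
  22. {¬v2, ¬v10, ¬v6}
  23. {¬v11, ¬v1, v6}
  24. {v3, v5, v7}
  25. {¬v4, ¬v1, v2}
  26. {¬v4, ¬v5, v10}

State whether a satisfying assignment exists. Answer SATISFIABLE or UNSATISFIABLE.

SATISFIABLE

Try v1 = True.
The remaining clauses are satisfied by v2 = True, v3 = False, v4 = False, v5 = True, v6 = True, v7 = False, v8 = True, v9 = False, v10 = False, v11 = False.
So v1=T, v2=T, v3=F, v4=F, v5=T, v6=T, v7=F, v8=T, v9=F, v10=F, v11=F is a satisfying assignment.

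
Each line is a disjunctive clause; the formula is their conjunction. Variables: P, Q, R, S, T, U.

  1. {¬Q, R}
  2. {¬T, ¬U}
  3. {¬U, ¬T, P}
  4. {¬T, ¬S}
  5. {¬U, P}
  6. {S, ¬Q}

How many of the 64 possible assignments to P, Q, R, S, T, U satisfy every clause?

19

Split on T, then U.
  T=1, U=1: a clause becomes empty — 0.
  T=1, U=0: remaining (P,Q,R,S) ∈ {(0,0,0,0); (0,0,1,0); (1,0,0,0); (1,0,1,0)} — 4.
  T=0, U=1: 5 of the 16 assignments to (P,Q,R,S) work.
  T=0, U=0: P free; 5 ways for (Q,R,S) × 2^1 = 10.
Total: 0 + 4 + 5 + 10 = 19.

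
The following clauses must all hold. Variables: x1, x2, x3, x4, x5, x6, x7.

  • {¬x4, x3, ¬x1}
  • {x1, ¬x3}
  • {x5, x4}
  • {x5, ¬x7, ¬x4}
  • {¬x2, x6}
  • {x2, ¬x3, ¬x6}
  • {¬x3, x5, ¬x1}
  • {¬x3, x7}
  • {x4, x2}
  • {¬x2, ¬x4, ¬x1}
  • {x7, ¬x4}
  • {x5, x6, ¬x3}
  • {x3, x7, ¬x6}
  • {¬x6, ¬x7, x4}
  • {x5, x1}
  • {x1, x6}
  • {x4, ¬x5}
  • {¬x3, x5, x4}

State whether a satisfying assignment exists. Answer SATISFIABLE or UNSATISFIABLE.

Try x1 = False.
  then x3 is forced to False.
  then x5 is forced to True.
  then x6 is forced to True.
  then x7 is forced to True.
  then x4 is forced to True.
x2 is now unconstrained; take x2 = True.
So x1=F, x2=T, x3=F, x4=T, x5=T, x6=T, x7=T is a satisfying assignment.

SATISFIABLE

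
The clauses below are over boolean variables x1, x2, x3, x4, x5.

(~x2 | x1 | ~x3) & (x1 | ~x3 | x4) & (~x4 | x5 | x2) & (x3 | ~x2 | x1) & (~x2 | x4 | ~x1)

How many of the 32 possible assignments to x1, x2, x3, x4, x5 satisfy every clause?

14

Case analysis on x1 and x2:
  x1=T, x2=T: remaining (x3,x4,x5) ∈ {(F,T,F); (F,T,T); (T,T,F); (T,T,T)} — 4.
  x1=T, x2=F: x3 free; 3 ways for (x4,x5) × 2^1 = 6.
  x1=F, x2=T: a clause becomes empty — 0.
  x1=F, x2=F: remaining (x3,x4,x5) ∈ {(F,F,F); (F,F,T); (F,T,T); (T,T,T)} — 4.
Total: 4 + 6 + 0 + 4 = 14.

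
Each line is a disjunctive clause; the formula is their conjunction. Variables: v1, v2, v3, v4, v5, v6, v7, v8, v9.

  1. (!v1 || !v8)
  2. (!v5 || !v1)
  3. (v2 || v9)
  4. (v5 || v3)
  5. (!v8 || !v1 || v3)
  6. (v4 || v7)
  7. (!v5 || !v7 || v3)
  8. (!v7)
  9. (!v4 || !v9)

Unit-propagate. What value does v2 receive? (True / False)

True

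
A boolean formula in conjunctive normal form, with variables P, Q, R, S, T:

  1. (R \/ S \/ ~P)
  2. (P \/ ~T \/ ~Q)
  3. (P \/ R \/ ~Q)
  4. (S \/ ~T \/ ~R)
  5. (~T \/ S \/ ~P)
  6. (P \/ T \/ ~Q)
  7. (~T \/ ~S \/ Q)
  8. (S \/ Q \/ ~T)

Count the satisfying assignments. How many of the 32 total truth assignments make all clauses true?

Case analysis on T and P:
  T=1, P=1: remaining (Q,R,S) ∈ {(1,0,1); (1,1,1)} — 2.
  T=1, P=0: a clause becomes empty — 0.
  T=0, P=1: Q free; 3 ways for (R,S) × 2^1 = 6.
  T=0, P=0: remaining (Q,R,S) ∈ {(0,0,0); (0,0,1); (0,1,0); (0,1,1)} — 4.
Total: 2 + 0 + 6 + 4 = 12.

12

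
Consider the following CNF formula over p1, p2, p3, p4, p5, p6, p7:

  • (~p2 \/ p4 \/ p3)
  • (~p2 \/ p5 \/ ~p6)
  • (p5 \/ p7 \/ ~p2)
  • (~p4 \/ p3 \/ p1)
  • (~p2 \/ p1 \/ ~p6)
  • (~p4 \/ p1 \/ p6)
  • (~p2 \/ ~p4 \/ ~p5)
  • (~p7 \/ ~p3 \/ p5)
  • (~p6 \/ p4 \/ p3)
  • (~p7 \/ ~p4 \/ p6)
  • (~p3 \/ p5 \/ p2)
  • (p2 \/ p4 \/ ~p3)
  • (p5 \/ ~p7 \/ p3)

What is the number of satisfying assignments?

22

Split on p2, then p3.
  p2=T, p3=T: p7 free; 3 ways for (p1,p4,p5,p6) × 2^1 = 6.
  p2=T, p3=F: a clause becomes empty — 0.
  p2=F, p3=T: 5 of the 32 assignments to (p1,p4,p5,p6,p7) work.
  p2=F, p3=F: 11 of the 32 assignments to (p1,p4,p5,p6,p7) work.
Total: 6 + 0 + 5 + 11 = 22.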